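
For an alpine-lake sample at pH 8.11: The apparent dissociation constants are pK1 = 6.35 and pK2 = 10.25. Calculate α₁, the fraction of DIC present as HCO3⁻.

α₁ = 0.976

α₁ = 1 / (1 + [H⁺]/K1 + K2/[H⁺]) = 1 / (1 + 10^-1.76 + 10^-2.14)
   = 1 / (1 + 0.017378 + 0.0072444) = 1/1.0246 = 0.9760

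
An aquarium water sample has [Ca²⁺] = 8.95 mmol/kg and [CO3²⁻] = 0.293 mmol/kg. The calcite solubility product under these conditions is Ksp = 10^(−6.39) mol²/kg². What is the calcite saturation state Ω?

Ksp = 10^(−6.39) = 4.074×10^-7
Ω = [Ca²⁺][CO3²⁻]/Ksp = (8.95×10^-3)(0.293×10^-3) / 4.074×10^-7 = 6.44

Ω = 6.44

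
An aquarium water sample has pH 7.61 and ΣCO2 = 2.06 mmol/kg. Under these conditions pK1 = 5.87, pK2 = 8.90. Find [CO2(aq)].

α₀ = 1 / (1 + K1/[H⁺] + K1K2/[H⁺]²) = 1 / (1 + 10^+1.74 + 10^+0.45)
   = 1 / (1 + 54.954 + 2.8184) = 1/58.772 = 0.01701
[CO2*] = α₀ × DIC = 0.01701 × 2.06 = 0.0351 mmol/kg

[CO2*] = 0.0351 mmol/kg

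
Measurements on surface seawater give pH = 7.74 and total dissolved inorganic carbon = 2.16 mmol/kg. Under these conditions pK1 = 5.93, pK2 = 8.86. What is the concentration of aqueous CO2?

α₀ = 1 / (1 + K1/[H⁺] + K1K2/[H⁺]²) = 1 / (1 + 10^+1.81 + 10^+0.69)
   = 1 / (1 + 64.565 + 4.8978) = 1/70.463 = 0.01419
[CO2*] = α₀ × DIC = 0.01419 × 2.16 = 0.0307 mmol/kg

[CO2*] = 0.0307 mmol/kg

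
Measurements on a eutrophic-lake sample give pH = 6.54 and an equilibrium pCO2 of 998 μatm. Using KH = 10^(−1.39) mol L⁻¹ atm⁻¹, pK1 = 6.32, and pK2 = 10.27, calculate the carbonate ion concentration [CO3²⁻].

[CO3²⁻] = 0.0126 μmol/L

[CO2*] = KH · pCO2 = 10^(−1.39) × 998×10^-6 = 4.066×10^-5 mol/L
α₀ = 1/(1 + K1/[H⁺] + K1K2/[H⁺]²) = 1/(1 + 10^+0.22 + 10^-3.51) = 0.3760
DIC = [CO2*]/α₀ = 4.066×10^-5 / 0.3760 = 0.1081 mmol/L
[CO3²⁻] = α₂·DIC; α₂ = 0.0001162, so [CO3²⁻] = 0.0001162 × 0.1081 = 1.26×10^-5 mmol/L = 0.0126 μmol/L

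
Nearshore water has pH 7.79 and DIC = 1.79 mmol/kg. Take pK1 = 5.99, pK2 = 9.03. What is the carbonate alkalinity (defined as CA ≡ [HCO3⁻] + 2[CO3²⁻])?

CA = 1.86 mmol/kg

CA = [HCO3⁻] + 2[CO3²⁻] = (α₁ + 2α₂)·DIC
At pH 7.79: [H⁺]/K1 = 10^-1.80 = 0.015849, K2/[H⁺] = 10^-1.24 = 0.057544
α₁ = 1/(1 + 0.015849 + 0.057544) = 1/1.0734 = 0.9316; α₂ = α₁·K2/[H⁺] = 0.05361
α₁ + 2α₂ = 1.0388
CA = 1.0388 × 1.79 = 1.86 mmol/kg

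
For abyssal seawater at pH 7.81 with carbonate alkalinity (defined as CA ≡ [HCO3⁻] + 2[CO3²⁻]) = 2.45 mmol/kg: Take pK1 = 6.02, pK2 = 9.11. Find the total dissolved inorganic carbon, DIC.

CA = [HCO3⁻] + 2[CO3²⁻] = (α₁ + 2α₂)·DIC
At pH 7.81: [H⁺]/K1 = 10^-1.79 = 0.016218, K2/[H⁺] = 10^-1.30 = 0.050119
α₁ = 1/(1 + 0.016218 + 0.050119) = 1/1.0663 = 0.9378; α₂ = α₁·K2/[H⁺] = 0.04700
α₁ + 2α₂ = 1.0318
DIC = CA / (α₁ + 2α₂) = 2.45 / 1.0318 = 2.37 mmol/kg

DIC = 2.37 mmol/kg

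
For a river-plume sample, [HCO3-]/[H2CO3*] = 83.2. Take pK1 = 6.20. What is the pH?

From K1 = [H⁺][HCO3-]/[H2CO3*]:  pH = pK1 + log₁₀([HCO3-]/[H2CO3*])
log₁₀(83.2) = +1.920
pH = 6.20 + (+1.920) = 8.12

pH = 8.12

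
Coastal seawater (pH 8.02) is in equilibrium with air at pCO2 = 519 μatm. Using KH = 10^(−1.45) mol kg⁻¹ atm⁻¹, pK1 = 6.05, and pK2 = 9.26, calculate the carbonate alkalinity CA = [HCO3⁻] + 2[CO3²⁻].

CA = 1.92 mmol/kg

[CO2*] = KH · pCO2 = 10^(−1.45) × 519×10^-6 = 1.841×10^-5 mol/kg
α₀ = 1/(1 + K1/[H⁺] + K1K2/[H⁺]²) = 1/(1 + 10^+1.97 + 10^+0.73) = 0.01003
DIC = [CO2*]/α₀ = 1.841×10^-5 / 0.01003 = 1.836 mmol/kg
CA = (α₁ + 2α₂)·DIC = (0.9361 + 2×0.05387) × 1.836 = 1.92 mmol/kg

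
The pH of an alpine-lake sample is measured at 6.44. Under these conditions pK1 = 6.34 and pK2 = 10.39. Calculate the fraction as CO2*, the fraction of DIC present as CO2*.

α₀ = 1 / (1 + K1/[H⁺] + K1K2/[H⁺]²) = 1 / (1 + 10^+0.10 + 10^-3.85)
   = 1 / (1 + 1.2589 + 0.00014125) = 1/2.2591 = 0.4427

α₀ = 0.443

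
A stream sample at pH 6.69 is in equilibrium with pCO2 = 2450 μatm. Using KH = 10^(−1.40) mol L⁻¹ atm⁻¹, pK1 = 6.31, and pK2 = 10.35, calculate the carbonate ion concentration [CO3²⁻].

[CO2*] = KH · pCO2 = 10^(−1.40) × 2450×10^-6 = 9.754×10^-5 mol/L
α₀ = 1/(1 + K1/[H⁺] + K1K2/[H⁺]²) = 1/(1 + 10^+0.38 + 10^-3.28) = 0.2942
DIC = [CO2*]/α₀ = 9.754×10^-5 / 0.2942 = 0.3316 mmol/L
[CO3²⁻] = α₂·DIC; α₂ = 0.0001544, so [CO3²⁻] = 0.0001544 × 0.3316 = 5.12×10^-5 mmol/L = 0.0512 μmol/L

[CO3²⁻] = 0.0512 μmol/L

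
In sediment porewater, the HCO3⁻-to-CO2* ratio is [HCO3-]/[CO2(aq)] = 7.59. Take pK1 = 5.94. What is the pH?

From K1 = [H⁺][HCO3-]/[CO2(aq)]:  pH = pK1 + log₁₀([HCO3-]/[CO2(aq)])
log₁₀(7.59) = +0.880
pH = 5.94 + (+0.880) = 6.82

pH = 6.82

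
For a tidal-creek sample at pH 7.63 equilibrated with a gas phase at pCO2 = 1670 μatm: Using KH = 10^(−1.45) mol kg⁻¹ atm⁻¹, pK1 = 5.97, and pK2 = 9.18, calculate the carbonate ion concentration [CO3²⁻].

[CO3²⁻] = 0.0763 mmol/kg

[CO2*] = KH · pCO2 = 10^(−1.45) × 1670×10^-6 = 5.925×10^-5 mol/kg
α₀ = 1/(1 + K1/[H⁺] + K1K2/[H⁺]²) = 1/(1 + 10^+1.66 + 10^+0.11) = 0.02083
DIC = [CO2*]/α₀ = 5.925×10^-5 / 0.02083 = 2.844 mmol/kg
[CO3²⁻] = α₂·DIC; α₂ = 0.02684, so [CO3²⁻] = 0.02684 × 2.844 = 0.0763 mmol/kg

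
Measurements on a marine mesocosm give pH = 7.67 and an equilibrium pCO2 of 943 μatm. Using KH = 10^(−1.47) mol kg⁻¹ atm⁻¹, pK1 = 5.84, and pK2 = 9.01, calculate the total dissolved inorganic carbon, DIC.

[CO2*] = KH · pCO2 = 10^(−1.47) × 943×10^-6 = 3.195×10^-5 mol/kg
α₀ = 1/(1 + K1/[H⁺] + K1K2/[H⁺]²) = 1/(1 + 10^+1.83 + 10^+0.49) = 0.01395
DIC = [CO2*]/α₀ = 3.195×10^-5 / 0.01395 = 2.29 mmol/kg

DIC = 2.29 mmol/kg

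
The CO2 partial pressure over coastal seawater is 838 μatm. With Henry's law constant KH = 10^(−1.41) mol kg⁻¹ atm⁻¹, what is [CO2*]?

[CO2*] = 32.6 μmol/kg

KH = 10^(−1.41) = 3.890×10^-2 mol kg⁻¹ atm⁻¹
[CO2*] = KH · pCO2 = 3.890×10^-2 × 838×10^-6 atm = 3.26×10^-5 mol/kg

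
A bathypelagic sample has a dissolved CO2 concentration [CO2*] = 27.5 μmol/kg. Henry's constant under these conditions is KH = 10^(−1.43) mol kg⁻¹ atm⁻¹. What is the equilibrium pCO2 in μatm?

KH = 10^(−1.43) = 3.715×10^-2 mol kg⁻¹ atm⁻¹
pCO2 = [CO2*]/KH = 27.5×10^-6 / 3.715×10^-2 = 7.40×10^-4 atm = 740 μatm

pCO2 = 740 μatm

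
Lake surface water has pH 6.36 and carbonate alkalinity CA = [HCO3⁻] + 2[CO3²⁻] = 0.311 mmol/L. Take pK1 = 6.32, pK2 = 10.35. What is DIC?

CA = [HCO3⁻] + 2[CO3²⁻] = (α₁ + 2α₂)·DIC
At pH 6.36: [H⁺]/K1 = 10^-0.04 = 0.91201, K2/[H⁺] = 10^-3.99 = 0.00010233
α₁ = 1/(1 + 0.91201 + 0.00010233) = 1/1.9121 = 0.5230; α₂ = α₁·K2/[H⁺] = 5.352×10^-5
α₁ + 2α₂ = 0.5231
DIC = CA / (α₁ + 2α₂) = 0.311 / 0.5231 = 0.595 mmol/L

DIC = 0.595 mmol/L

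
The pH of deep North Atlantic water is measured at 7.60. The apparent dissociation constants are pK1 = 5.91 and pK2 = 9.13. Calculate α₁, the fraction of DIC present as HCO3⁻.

α₁ = 0.952

α₁ = 1 / (1 + [H⁺]/K1 + K2/[H⁺]) = 1 / (1 + 10^-1.69 + 10^-1.53)
   = 1 / (1 + 0.020417 + 0.029512) = 1/1.0499 = 0.9524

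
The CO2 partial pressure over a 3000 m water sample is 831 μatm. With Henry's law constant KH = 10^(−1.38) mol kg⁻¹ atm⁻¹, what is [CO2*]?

[CO2*] = 34.6 μmol/kg

KH = 10^(−1.38) = 4.169×10^-2 mol kg⁻¹ atm⁻¹
[CO2*] = KH · pCO2 = 4.169×10^-2 × 831×10^-6 atm = 3.46×10^-5 mol/kg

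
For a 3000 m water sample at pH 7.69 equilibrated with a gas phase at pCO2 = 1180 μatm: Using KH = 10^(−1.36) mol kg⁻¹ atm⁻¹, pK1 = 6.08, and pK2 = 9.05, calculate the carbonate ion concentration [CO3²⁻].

[CO3²⁻] = 0.0916 mmol/kg

[CO2*] = KH · pCO2 = 10^(−1.36) × 1180×10^-6 = 5.151×10^-5 mol/kg
α₀ = 1/(1 + K1/[H⁺] + K1K2/[H⁺]²) = 1/(1 + 10^+1.61 + 10^+0.25) = 0.02298
DIC = [CO2*]/α₀ = 5.151×10^-5 / 0.02298 = 2.241 mmol/kg
[CO3²⁻] = α₂·DIC; α₂ = 0.04086, so [CO3²⁻] = 0.04086 × 2.241 = 0.0916 mmol/kg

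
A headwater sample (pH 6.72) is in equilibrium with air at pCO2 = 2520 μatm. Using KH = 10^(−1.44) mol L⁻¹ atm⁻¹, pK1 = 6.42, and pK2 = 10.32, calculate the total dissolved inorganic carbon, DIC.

[CO2*] = KH · pCO2 = 10^(−1.44) × 2520×10^-6 = 9.150×10^-5 mol/L
α₀ = 1/(1 + K1/[H⁺] + K1K2/[H⁺]²) = 1/(1 + 10^+0.30 + 10^-3.30) = 0.3338
DIC = [CO2*]/α₀ = 9.150×10^-5 / 0.3338 = 0.274 mmol/L

DIC = 0.274 mmol/L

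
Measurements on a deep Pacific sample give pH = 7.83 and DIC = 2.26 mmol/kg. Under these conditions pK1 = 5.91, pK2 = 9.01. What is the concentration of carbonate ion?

[CO3²⁻] = 0.139 mmol/kg

α₂ = 1 / (1 + [H⁺]/K2 + [H⁺]²/(K1K2)) = 1 / (1 + 10^+1.18 + 10^-0.74)
   = 1 / (1 + 15.136 + 0.18197) = 1/16.318 = 0.06128
[CO3²⁻] = α₂ × DIC = 0.06128 × 2.26 = 0.139 mmol/kg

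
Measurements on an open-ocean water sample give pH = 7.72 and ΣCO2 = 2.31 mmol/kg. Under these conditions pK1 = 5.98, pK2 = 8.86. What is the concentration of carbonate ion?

α₂ = 1 / (1 + [H⁺]/K2 + [H⁺]²/(K1K2)) = 1 / (1 + 10^+1.14 + 10^-0.60)
   = 1 / (1 + 13.804 + 0.25119) = 1/15.055 = 0.06642
[CO3²⁻] = α₂ × DIC = 0.06642 × 2.31 = 0.153 mmol/kg

[CO3²⁻] = 0.153 mmol/kg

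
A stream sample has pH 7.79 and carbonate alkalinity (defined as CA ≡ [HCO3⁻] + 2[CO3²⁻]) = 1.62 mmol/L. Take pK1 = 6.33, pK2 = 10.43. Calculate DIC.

DIC = 1.67 mmol/L

CA = [HCO3⁻] + 2[CO3²⁻] = (α₁ + 2α₂)·DIC
At pH 7.79: [H⁺]/K1 = 10^-1.46 = 0.034674, K2/[H⁺] = 10^-2.64 = 0.0022909
α₁ = 1/(1 + 0.034674 + 0.0022909) = 1/1.0370 = 0.9644; α₂ = α₁·K2/[H⁺] = 0.002209
α₁ + 2α₂ = 0.9688
DIC = CA / (α₁ + 2α₂) = 1.62 / 0.9688 = 1.67 mmol/L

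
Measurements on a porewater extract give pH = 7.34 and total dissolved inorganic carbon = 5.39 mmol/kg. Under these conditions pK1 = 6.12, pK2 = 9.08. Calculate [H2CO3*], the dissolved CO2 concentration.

α₀ = 1 / (1 + K1/[H⁺] + K1K2/[H⁺]²) = 1 / (1 + 10^+1.22 + 10^-0.52)
   = 1 / (1 + 16.596 + 0.30200) = 1/17.898 = 0.05587
[CO2*] = α₀ × DIC = 0.05587 × 5.39 = 0.301 mmol/kg

[CO2*] = 0.301 mmol/kg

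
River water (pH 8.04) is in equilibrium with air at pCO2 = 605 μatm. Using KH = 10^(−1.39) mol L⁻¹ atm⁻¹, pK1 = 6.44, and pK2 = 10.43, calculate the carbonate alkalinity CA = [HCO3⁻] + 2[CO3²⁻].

CA = 0.989 mmol/L

[CO2*] = KH · pCO2 = 10^(−1.39) × 605×10^-6 = 2.465×10^-5 mol/L
α₀ = 1/(1 + K1/[H⁺] + K1K2/[H⁺]²) = 1/(1 + 10^+1.60 + 10^-0.79) = 0.02441
DIC = [CO2*]/α₀ = 2.465×10^-5 / 0.02441 = 1.010 mmol/L
CA = (α₁ + 2α₂)·DIC = (0.9716 + 2×0.003958) × 1.010 = 0.989 mmol/L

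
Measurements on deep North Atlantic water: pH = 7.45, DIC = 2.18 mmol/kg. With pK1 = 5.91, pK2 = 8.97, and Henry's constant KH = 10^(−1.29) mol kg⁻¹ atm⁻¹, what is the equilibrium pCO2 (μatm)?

α₀ = 1 / (1 + K1/[H⁺] + K1K2/[H⁺]²) = 1 / (1 + 10^+1.54 + 10^+0.02)
   = 1 / (1 + 34.674 + 1.0471) = 1/36.721 = 0.02723
[CO2*] = α₀ × DIC = 0.02723 × 2.18 = 0.05937 mmol/kg
pCO2 = [CO2*]/KH = 5.937×10^-5 / 5.129×10^-2 = 1160 μatm

pCO2 = 1160 μatm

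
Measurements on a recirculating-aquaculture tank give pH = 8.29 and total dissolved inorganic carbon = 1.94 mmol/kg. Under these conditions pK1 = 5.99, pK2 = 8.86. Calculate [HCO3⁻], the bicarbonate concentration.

α₁ = 1 / (1 + [H⁺]/K1 + K2/[H⁺]) = 1 / (1 + 10^-2.30 + 10^-0.57)
   = 1 / (1 + 0.0050119 + 0.26915) = 1/1.2742 = 0.7848
[HCO3⁻] = α₁ × DIC = 0.7848 × 1.94 = 1.52 mmol/kg

[HCO3⁻] = 1.52 mmol/kg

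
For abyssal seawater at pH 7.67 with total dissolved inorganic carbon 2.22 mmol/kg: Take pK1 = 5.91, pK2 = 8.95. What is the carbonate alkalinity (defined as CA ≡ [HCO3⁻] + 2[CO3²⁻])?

CA = 2.29 mmol/kg

CA = [HCO3⁻] + 2[CO3²⁻] = (α₁ + 2α₂)·DIC
At pH 7.67: [H⁺]/K1 = 10^-1.76 = 0.017378, K2/[H⁺] = 10^-1.28 = 0.052481
α₁ = 1/(1 + 0.017378 + 0.052481) = 1/1.0699 = 0.9347; α₂ = α₁·K2/[H⁺] = 0.04905
α₁ + 2α₂ = 1.0328
CA = 1.0328 × 2.22 = 2.29 mmol/kg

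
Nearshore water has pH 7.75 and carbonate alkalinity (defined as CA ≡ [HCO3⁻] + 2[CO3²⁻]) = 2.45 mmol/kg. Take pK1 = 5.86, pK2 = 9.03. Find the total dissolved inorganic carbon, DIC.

DIC = 2.36 mmol/kg

CA = [HCO3⁻] + 2[CO3²⁻] = (α₁ + 2α₂)·DIC
At pH 7.75: [H⁺]/K1 = 10^-1.89 = 0.012882, K2/[H⁺] = 10^-1.28 = 0.052481
α₁ = 1/(1 + 0.012882 + 0.052481) = 1/1.0654 = 0.9386; α₂ = α₁·K2/[H⁺] = 0.04926
α₁ + 2α₂ = 1.0372
DIC = CA / (α₁ + 2α₂) = 2.45 / 1.0372 = 2.36 mmol/kg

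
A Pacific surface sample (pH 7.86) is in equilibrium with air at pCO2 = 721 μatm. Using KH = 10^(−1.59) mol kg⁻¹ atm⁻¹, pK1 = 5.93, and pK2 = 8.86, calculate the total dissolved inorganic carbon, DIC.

DIC = 1.75 mmol/kg

[CO2*] = KH · pCO2 = 10^(−1.59) × 721×10^-6 = 1.853×10^-5 mol/kg
α₀ = 1/(1 + K1/[H⁺] + K1K2/[H⁺]²) = 1/(1 + 10^+1.93 + 10^+0.93) = 0.01057
DIC = [CO2*]/α₀ = 1.853×10^-5 / 0.01057 = 1.75 mmol/kg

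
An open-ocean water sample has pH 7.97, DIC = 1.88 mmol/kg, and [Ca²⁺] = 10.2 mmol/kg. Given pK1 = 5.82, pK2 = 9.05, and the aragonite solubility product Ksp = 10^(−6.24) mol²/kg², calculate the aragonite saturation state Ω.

α₂ = 1 / (1 + [H⁺]/K2 + [H⁺]²/(K1K2)) = 1 / (1 + 10^+1.08 + 10^-1.07)
   = 1 / (1 + 12.023 + 0.085114) = 1/13.108 = 0.07629
[CO3²⁻] = α₂ × DIC = 0.07629 × 1.88 = 0.1434 mmol/kg
Ksp = 10^(−6.24) = 5.754×10^-7
Ω = [Ca²⁺][CO3²⁻]/Ksp = (10.2×10^-3)(1.434×10^-4) / 5.754×10^-7 = 2.54

Ω = 2.54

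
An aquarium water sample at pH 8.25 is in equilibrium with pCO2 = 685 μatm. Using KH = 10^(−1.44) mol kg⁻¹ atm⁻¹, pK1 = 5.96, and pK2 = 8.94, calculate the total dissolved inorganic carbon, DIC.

DIC = 5.86 mmol/kg

[CO2*] = KH · pCO2 = 10^(−1.44) × 685×10^-6 = 2.487×10^-5 mol/kg
α₀ = 1/(1 + K1/[H⁺] + K1K2/[H⁺]²) = 1/(1 + 10^+2.29 + 10^+1.60) = 0.004241
DIC = [CO2*]/α₀ = 2.487×10^-5 / 0.004241 = 5.86 mmol/kg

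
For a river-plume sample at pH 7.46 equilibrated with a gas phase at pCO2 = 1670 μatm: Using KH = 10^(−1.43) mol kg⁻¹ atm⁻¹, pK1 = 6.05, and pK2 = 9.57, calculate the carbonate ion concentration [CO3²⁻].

[CO3²⁻] = 12.4 μmol/kg

[CO2*] = KH · pCO2 = 10^(−1.43) × 1670×10^-6 = 6.205×10^-5 mol/kg
α₀ = 1/(1 + K1/[H⁺] + K1K2/[H⁺]²) = 1/(1 + 10^+1.41 + 10^-0.70) = 0.03717
DIC = [CO2*]/α₀ = 6.205×10^-5 / 0.03717 = 1.669 mmol/kg
[CO3²⁻] = α₂·DIC; α₂ = 0.007416, so [CO3²⁻] = 0.007416 × 1.669 = 0.0124 mmol/kg = 12.4 μmol/kg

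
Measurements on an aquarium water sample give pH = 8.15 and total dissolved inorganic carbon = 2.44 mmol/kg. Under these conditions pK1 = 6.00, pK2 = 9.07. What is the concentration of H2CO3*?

[CO2*] = 15.3 μmol/kg

α₀ = 1 / (1 + K1/[H⁺] + K1K2/[H⁺]²) = 1 / (1 + 10^+2.15 + 10^+1.23)
   = 1 / (1 + 141.25 + 16.982) = 1/159.24 = 0.006280
[CO2*] = α₀ × DIC = 0.006280 × 2.44 = 0.0153 mmol/kg = 15.3 μmol/kg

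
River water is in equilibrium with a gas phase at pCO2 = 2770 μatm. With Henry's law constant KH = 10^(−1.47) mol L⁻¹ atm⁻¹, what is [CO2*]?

[CO2*] = 93.9 μmol/L

KH = 10^(−1.47) = 3.388×10^-2 mol L⁻¹ atm⁻¹
[CO2*] = KH · pCO2 = 3.388×10^-2 × 2770×10^-6 atm = 9.39×10^-5 mol/L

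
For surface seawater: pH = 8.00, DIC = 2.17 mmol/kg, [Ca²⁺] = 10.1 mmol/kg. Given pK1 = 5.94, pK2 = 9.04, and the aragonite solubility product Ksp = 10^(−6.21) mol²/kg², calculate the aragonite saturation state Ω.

α₂ = 1 / (1 + [H⁺]/K2 + [H⁺]²/(K1K2)) = 1 / (1 + 10^+1.04 + 10^-1.02)
   = 1 / (1 + 10.965 + 0.095499) = 1/12.060 = 0.08292
[CO3²⁻] = α₂ × DIC = 0.08292 × 2.17 = 0.1799 mmol/kg
Ksp = 10^(−6.21) = 6.166×10^-7
Ω = [Ca²⁺][CO3²⁻]/Ksp = (10.1×10^-3)(1.799×10^-4) / 6.166×10^-7 = 2.95

Ω = 2.95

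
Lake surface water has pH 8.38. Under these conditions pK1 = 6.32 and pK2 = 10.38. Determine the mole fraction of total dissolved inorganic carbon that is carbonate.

α₂ = 0.00982

α₂ = 1 / (1 + [H⁺]/K2 + [H⁺]²/(K1K2)) = 1 / (1 + 10^+2.00 + 10^-0.06)
   = 1 / (1 + 100.00 + 0.87096) = 1/101.87 = 0.009816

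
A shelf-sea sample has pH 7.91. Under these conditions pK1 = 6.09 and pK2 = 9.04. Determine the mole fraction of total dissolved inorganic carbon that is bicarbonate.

α₁ = 0.918

α₁ = 1 / (1 + [H⁺]/K1 + K2/[H⁺]) = 1 / (1 + 10^-1.82 + 10^-1.13)
   = 1 / (1 + 0.015136 + 0.074131) = 1/1.0893 = 0.9180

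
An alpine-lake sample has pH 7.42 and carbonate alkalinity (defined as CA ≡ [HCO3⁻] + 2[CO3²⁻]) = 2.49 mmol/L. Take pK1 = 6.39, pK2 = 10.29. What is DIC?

DIC = 2.72 mmol/L

CA = [HCO3⁻] + 2[CO3²⁻] = (α₁ + 2α₂)·DIC
At pH 7.42: [H⁺]/K1 = 10^-1.03 = 0.093325, K2/[H⁺] = 10^-2.87 = 0.0013490
α₁ = 1/(1 + 0.093325 + 0.0013490) = 1/1.0947 = 0.9135; α₂ = α₁·K2/[H⁺] = 0.001232
α₁ + 2α₂ = 0.9160
DIC = CA / (α₁ + 2α₂) = 2.49 / 0.9160 = 2.72 mmol/L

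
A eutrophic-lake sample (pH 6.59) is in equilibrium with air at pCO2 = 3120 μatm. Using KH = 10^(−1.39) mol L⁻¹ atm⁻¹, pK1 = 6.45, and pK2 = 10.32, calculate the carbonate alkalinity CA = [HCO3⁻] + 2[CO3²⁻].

CA = 0.176 mmol/L

[CO2*] = KH · pCO2 = 10^(−1.39) × 3120×10^-6 = 1.271×10^-4 mol/L
α₀ = 1/(1 + K1/[H⁺] + K1K2/[H⁺]²) = 1/(1 + 10^+0.14 + 10^-3.59) = 0.4201
DIC = [CO2*]/α₀ = 1.271×10^-4 / 0.4201 = 0.3026 mmol/L
CA = (α₁ + 2α₂)·DIC = (0.5798 + 2×0.0001080) × 0.3026 = 0.176 mmol/L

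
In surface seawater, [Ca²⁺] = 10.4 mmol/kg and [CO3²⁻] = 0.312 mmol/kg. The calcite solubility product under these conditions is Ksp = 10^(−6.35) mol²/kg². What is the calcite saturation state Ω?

Ksp = 10^(−6.35) = 4.467×10^-7
Ω = [Ca²⁺][CO3²⁻]/Ksp = (10.4×10^-3)(0.312×10^-3) / 4.467×10^-7 = 7.26

Ω = 7.26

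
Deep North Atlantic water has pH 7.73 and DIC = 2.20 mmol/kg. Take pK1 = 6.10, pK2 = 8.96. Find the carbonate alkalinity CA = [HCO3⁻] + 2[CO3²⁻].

CA = [HCO3⁻] + 2[CO3²⁻] = (α₁ + 2α₂)·DIC
At pH 7.73: [H⁺]/K1 = 10^-1.63 = 0.023442, K2/[H⁺] = 10^-1.23 = 0.058884
α₁ = 1/(1 + 0.023442 + 0.058884) = 1/1.0823 = 0.9239; α₂ = α₁·K2/[H⁺] = 0.05441
α₁ + 2α₂ = 1.0327
CA = 1.0327 × 2.20 = 2.27 mmol/kg

CA = 2.27 mmol/kg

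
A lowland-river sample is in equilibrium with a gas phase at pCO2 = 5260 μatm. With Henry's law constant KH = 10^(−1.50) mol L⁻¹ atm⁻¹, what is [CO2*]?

[CO2*] = 166 μmol/L

KH = 10^(−1.50) = 3.162×10^-2 mol L⁻¹ atm⁻¹
[CO2*] = KH · pCO2 = 3.162×10^-2 × 5260×10^-6 atm = 1.66×10^-4 mol/L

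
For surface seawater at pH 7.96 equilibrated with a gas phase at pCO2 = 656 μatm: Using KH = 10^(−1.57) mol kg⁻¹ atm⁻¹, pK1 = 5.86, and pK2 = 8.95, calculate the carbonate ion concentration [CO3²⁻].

[CO3²⁻] = 0.227 mmol/kg

[CO2*] = KH · pCO2 = 10^(−1.57) × 656×10^-6 = 1.766×10^-5 mol/kg
α₀ = 1/(1 + K1/[H⁺] + K1K2/[H⁺]²) = 1/(1 + 10^+2.10 + 10^+1.11) = 0.007154
DIC = [CO2*]/α₀ = 1.766×10^-5 / 0.007154 = 2.468 mmol/kg
[CO3²⁻] = α₂·DIC; α₂ = 0.09217, so [CO3²⁻] = 0.09217 × 2.468 = 0.227 mmol/kg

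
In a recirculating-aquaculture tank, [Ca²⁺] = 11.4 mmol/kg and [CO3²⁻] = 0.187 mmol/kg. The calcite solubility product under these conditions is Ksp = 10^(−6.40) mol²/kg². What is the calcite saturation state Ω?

Ksp = 10^(−6.40) = 3.981×10^-7
Ω = [Ca²⁺][CO3²⁻]/Ksp = (11.4×10^-3)(0.187×10^-3) / 3.981×10^-7 = 5.35

Ω = 5.35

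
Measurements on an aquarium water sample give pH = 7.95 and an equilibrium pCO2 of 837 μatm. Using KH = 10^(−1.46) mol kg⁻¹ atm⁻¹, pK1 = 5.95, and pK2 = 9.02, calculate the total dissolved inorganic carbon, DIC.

[CO2*] = KH · pCO2 = 10^(−1.46) × 837×10^-6 = 2.902×10^-5 mol/kg
α₀ = 1/(1 + K1/[H⁺] + K1K2/[H⁺]²) = 1/(1 + 10^+2.00 + 10^+0.93) = 0.009131
DIC = [CO2*]/α₀ = 2.902×10^-5 / 0.009131 = 3.18 mmol/kg

DIC = 3.18 mmol/kg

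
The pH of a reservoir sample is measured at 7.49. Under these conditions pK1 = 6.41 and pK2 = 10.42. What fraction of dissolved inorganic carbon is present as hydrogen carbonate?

α₁ = 1 / (1 + [H⁺]/K1 + K2/[H⁺]) = 1 / (1 + 10^-1.08 + 10^-2.93)
   = 1 / (1 + 0.083176 + 0.0011749) = 1/1.0844 = 0.9222

α₁ = 0.922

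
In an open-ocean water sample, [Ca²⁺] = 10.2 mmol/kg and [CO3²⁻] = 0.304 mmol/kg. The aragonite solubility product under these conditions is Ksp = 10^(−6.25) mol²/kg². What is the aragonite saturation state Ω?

Ω = 5.51

Ksp = 10^(−6.25) = 5.623×10^-7
Ω = [Ca²⁺][CO3²⁻]/Ksp = (10.2×10^-3)(0.304×10^-3) / 5.623×10^-7 = 5.51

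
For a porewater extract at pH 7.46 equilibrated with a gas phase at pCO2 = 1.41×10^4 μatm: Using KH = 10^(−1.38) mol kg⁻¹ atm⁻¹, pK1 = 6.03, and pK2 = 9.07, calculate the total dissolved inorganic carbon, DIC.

DIC = 16.8 mmol/kg

[CO2*] = KH · pCO2 = 10^(−1.38) × 1.41×10^4×10^-6 = 5.878×10^-4 mol/kg
α₀ = 1/(1 + K1/[H⁺] + K1K2/[H⁺]²) = 1/(1 + 10^+1.43 + 10^-0.18) = 0.03499
DIC = [CO2*]/α₀ = 5.878×10^-4 / 0.03499 = 16.8 mmol/kg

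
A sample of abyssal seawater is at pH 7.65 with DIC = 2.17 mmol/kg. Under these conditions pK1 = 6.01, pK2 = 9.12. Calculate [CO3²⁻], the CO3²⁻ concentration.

[CO3²⁻] = 0.0696 mmol/kg

α₂ = 1 / (1 + [H⁺]/K2 + [H⁺]²/(K1K2)) = 1 / (1 + 10^+1.47 + 10^-0.17)
   = 1 / (1 + 29.512 + 0.67608) = 1/31.188 = 0.03206
[CO3²⁻] = α₂ × DIC = 0.03206 × 2.17 = 0.0696 mmol/kg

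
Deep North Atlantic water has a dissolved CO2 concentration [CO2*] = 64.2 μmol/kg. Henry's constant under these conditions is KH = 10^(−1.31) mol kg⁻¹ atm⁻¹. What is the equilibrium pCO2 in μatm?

KH = 10^(−1.31) = 4.898×10^-2 mol kg⁻¹ atm⁻¹
pCO2 = [CO2*]/KH = 64.2×10^-6 / 4.898×10^-2 = 1.31×10^-3 atm = 1310 μatm

pCO2 = 1310 μatm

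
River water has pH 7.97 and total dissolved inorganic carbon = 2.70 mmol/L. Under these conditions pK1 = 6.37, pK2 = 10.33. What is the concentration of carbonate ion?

α₂ = 1 / (1 + [H⁺]/K2 + [H⁺]²/(K1K2)) = 1 / (1 + 10^+2.36 + 10^+0.76)
   = 1 / (1 + 229.09 + 5.7544) = 1/235.84 = 0.004240
[CO3²⁻] = α₂ × DIC = 0.004240 × 2.70 = 0.0114 mmol/L = 11.4 μmol/L

[CO3²⁻] = 11.4 μmol/L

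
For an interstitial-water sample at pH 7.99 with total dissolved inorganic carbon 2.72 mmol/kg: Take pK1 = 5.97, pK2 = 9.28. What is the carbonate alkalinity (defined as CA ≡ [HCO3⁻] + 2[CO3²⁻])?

CA = 2.83 mmol/kg

CA = [HCO3⁻] + 2[CO3²⁻] = (α₁ + 2α₂)·DIC
At pH 7.99: [H⁺]/K1 = 10^-2.02 = 0.0095499, K2/[H⁺] = 10^-1.29 = 0.051286
α₁ = 1/(1 + 0.0095499 + 0.051286) = 1/1.0608 = 0.9427; α₂ = α₁·K2/[H⁺] = 0.04835
α₁ + 2α₂ = 1.0393
CA = 1.0393 × 2.72 = 2.83 mmol/kg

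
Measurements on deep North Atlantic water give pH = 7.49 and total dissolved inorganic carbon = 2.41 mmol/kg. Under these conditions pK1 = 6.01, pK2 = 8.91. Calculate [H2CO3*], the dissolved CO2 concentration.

[CO2*] = 0.0745 mmol/kg

α₀ = 1 / (1 + K1/[H⁺] + K1K2/[H⁺]²) = 1 / (1 + 10^+1.48 + 10^+0.06)
   = 1 / (1 + 30.200 + 1.1482) = 1/32.348 = 0.03091
[CO2*] = α₀ × DIC = 0.03091 × 2.41 = 0.0745 mmol/kg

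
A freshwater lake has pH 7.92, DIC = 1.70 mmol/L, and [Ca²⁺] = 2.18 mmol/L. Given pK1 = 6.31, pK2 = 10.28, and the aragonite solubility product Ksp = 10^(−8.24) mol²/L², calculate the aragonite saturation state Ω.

Ω = 2.73

α₂ = 1 / (1 + [H⁺]/K2 + [H⁺]²/(K1K2)) = 1 / (1 + 10^+2.36 + 10^+0.75)
   = 1 / (1 + 229.09 + 5.6234) = 1/235.71 = 0.004242
[CO3²⁻] = α₂ × DIC = 0.004242 × 1.70 = 0.007212 mmol/L = 7.212 μmol/L
Ksp = 10^(−8.24) = 5.754×10^-9
Ω = [Ca²⁺][CO3²⁻]/Ksp = (2.18×10^-3)(7.212×10^-6) / 5.754×10^-9 = 2.73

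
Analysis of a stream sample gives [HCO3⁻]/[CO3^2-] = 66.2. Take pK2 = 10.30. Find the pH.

From K2 = [H⁺][CO3^2-]/[HCO3⁻]:  pH = pK2 − log₁₀([HCO3⁻]/[CO3^2-])
log₁₀(66.2) = +1.821
pH = 10.30 − (+1.821) = 8.48

pH = 8.48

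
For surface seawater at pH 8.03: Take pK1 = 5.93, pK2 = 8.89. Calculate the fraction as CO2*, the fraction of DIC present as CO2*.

α₀ = 0.00693

α₀ = 1 / (1 + K1/[H⁺] + K1K2/[H⁺]²) = 1 / (1 + 10^+2.10 + 10^+1.24)
   = 1 / (1 + 125.89 + 17.378) = 1/144.27 = 0.006931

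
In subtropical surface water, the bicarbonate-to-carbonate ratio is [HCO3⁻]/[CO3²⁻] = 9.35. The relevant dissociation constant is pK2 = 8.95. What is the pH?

pH = 7.98

From K2 = [H⁺][CO3²⁻]/[HCO3⁻]:  pH = pK2 − log₁₀([HCO3⁻]/[CO3²⁻])
log₁₀(9.35) = +0.971
pH = 8.95 − (+0.971) = 7.98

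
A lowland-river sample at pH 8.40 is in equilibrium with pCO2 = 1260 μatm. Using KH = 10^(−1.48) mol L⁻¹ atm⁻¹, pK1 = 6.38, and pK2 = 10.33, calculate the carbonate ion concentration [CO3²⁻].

[CO2*] = KH · pCO2 = 10^(−1.48) × 1260×10^-6 = 4.172×10^-5 mol/L
α₀ = 1/(1 + K1/[H⁺] + K1K2/[H⁺]²) = 1/(1 + 10^+2.02 + 10^+0.09) = 0.009351
DIC = [CO2*]/α₀ = 4.172×10^-5 / 0.009351 = 4.462 mmol/L
[CO3²⁻] = α₂·DIC; α₂ = 0.01150, so [CO3²⁻] = 0.01150 × 4.462 = 0.0513 mmol/L

[CO3²⁻] = 0.0513 mmol/L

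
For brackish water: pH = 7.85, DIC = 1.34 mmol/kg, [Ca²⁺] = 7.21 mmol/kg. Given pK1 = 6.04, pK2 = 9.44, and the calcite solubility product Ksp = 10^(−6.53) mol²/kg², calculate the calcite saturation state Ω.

α₂ = 1 / (1 + [H⁺]/K2 + [H⁺]²/(K1K2)) = 1 / (1 + 10^+1.59 + 10^-0.22)
   = 1 / (1 + 38.905 + 0.60256) = 1/40.507 = 0.02469
[CO3²⁻] = α₂ × DIC = 0.02469 × 1.34 = 0.03308 mmol/kg
Ksp = 10^(−6.53) = 2.951×10^-7
Ω = [Ca²⁺][CO3²⁻]/Ksp = (7.21×10^-3)(3.308×10^-5) / 2.951×10^-7 = 0.808

Ω = 0.808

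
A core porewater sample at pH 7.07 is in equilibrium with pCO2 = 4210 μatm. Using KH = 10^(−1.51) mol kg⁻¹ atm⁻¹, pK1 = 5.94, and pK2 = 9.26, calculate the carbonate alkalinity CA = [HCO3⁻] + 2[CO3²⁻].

[CO2*] = KH · pCO2 = 10^(−1.51) × 4210×10^-6 = 1.301×10^-4 mol/kg
α₀ = 1/(1 + K1/[H⁺] + K1K2/[H⁺]²) = 1/(1 + 10^+1.13 + 10^-1.06) = 0.06860
DIC = [CO2*]/α₀ = 1.301×10^-4 / 0.06860 = 1.896 mmol/kg
CA = (α₁ + 2α₂)·DIC = (0.9254 + 2×0.005975) × 1.896 = 1.78 mmol/kg

CA = 1.78 mmol/kg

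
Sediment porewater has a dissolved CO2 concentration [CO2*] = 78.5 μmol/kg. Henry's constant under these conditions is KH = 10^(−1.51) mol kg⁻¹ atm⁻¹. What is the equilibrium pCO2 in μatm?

KH = 10^(−1.51) = 3.090×10^-2 mol kg⁻¹ atm⁻¹
pCO2 = [CO2*]/KH = 78.5×10^-6 / 3.090×10^-2 = 2.54×10^-3 atm = 2540 μatm

pCO2 = 2540 μatm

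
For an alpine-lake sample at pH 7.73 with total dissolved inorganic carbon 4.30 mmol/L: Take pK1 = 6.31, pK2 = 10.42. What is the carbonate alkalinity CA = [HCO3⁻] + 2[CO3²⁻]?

CA = [HCO3⁻] + 2[CO3²⁻] = (α₁ + 2α₂)·DIC
At pH 7.73: [H⁺]/K1 = 10^-1.42 = 0.038019, K2/[H⁺] = 10^-2.69 = 0.0020417
α₁ = 1/(1 + 0.038019 + 0.0020417) = 1/1.0401 = 0.9615; α₂ = α₁·K2/[H⁺] = 0.001963
α₁ + 2α₂ = 0.9654
CA = 0.9654 × 4.30 = 4.15 mmol/L

CA = 4.15 mmol/L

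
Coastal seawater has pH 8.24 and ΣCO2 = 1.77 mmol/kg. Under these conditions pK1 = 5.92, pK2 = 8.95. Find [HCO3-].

α₁ = 1 / (1 + [H⁺]/K1 + K2/[H⁺]) = 1 / (1 + 10^-2.32 + 10^-0.71)
   = 1 / (1 + 0.0047863 + 0.19498) = 1/1.1998 = 0.8335
[HCO3⁻] = α₁ × DIC = 0.8335 × 1.77 = 1.48 mmol/kg

[HCO3⁻] = 1.48 mmol/kg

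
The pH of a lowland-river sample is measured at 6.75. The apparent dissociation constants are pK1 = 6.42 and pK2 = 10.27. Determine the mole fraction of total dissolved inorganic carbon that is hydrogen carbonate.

α₁ = 0.681

α₁ = 1 / (1 + [H⁺]/K1 + K2/[H⁺]) = 1 / (1 + 10^-0.33 + 10^-3.52)
   = 1 / (1 + 0.46774 + 0.00030200) = 1/1.4680 = 0.6812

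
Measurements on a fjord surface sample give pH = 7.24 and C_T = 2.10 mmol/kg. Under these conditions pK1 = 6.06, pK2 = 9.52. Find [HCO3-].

α₁ = 1 / (1 + [H⁺]/K1 + K2/[H⁺]) = 1 / (1 + 10^-1.18 + 10^-2.28)
   = 1 / (1 + 0.066069 + 0.0052481) = 1/1.0713 = 0.9334
[HCO3⁻] = α₁ × DIC = 0.9334 × 2.10 = 1.96 mmol/kg

[HCO3⁻] = 1.96 mmol/kg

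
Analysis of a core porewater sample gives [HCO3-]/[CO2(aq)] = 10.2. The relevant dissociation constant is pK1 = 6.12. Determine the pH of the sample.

pH = 7.13

From K1 = [H⁺][HCO3-]/[CO2(aq)]:  pH = pK1 + log₁₀([HCO3-]/[CO2(aq)])
log₁₀(10.2) = +1.009
pH = 6.12 + (+1.009) = 7.13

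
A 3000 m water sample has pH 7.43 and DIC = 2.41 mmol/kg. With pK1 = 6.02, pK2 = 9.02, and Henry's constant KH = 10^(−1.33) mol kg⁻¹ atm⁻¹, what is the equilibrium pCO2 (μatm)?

pCO2 = 1880 μatm

α₀ = 1 / (1 + K1/[H⁺] + K1K2/[H⁺]²) = 1 / (1 + 10^+1.41 + 10^-0.18)
   = 1 / (1 + 25.704 + 0.66069) = 1/27.365 = 0.03654
[CO2*] = α₀ × DIC = 0.03654 × 2.41 = 0.08807 mmol/kg
pCO2 = [CO2*]/KH = 8.807×10^-5 / 4.677×10^-2 = 1880 μatm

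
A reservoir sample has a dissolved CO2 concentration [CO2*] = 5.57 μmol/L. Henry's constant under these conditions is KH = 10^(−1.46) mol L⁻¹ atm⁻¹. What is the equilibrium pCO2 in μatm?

KH = 10^(−1.46) = 3.467×10^-2 mol L⁻¹ atm⁻¹
pCO2 = [CO2*]/KH = 5.57×10^-6 / 3.467×10^-2 = 1.61×10^-4 atm = 161 μatm

pCO2 = 161 μatm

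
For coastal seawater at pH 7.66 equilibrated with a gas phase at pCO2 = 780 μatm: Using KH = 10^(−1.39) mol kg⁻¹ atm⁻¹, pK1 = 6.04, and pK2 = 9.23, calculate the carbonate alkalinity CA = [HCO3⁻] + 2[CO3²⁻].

CA = 1.40 mmol/kg

[CO2*] = KH · pCO2 = 10^(−1.39) × 780×10^-6 = 3.178×10^-5 mol/kg
α₀ = 1/(1 + K1/[H⁺] + K1K2/[H⁺]²) = 1/(1 + 10^+1.62 + 10^+0.05) = 0.02283
DIC = [CO2*]/α₀ = 3.178×10^-5 / 0.02283 = 1.392 mmol/kg
CA = (α₁ + 2α₂)·DIC = (0.9516 + 2×0.02561) × 1.392 = 1.40 mmol/kg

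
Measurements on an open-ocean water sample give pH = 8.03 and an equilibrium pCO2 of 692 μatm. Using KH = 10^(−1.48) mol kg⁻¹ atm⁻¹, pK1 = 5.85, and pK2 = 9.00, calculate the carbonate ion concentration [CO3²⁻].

[CO2*] = KH · pCO2 = 10^(−1.48) × 692×10^-6 = 2.291×10^-5 mol/kg
α₀ = 1/(1 + K1/[H⁺] + K1K2/[H⁺]²) = 1/(1 + 10^+2.18 + 10^+1.21) = 0.005932
DIC = [CO2*]/α₀ = 2.291×10^-5 / 0.005932 = 3.863 mmol/kg
[CO3²⁻] = α₂·DIC; α₂ = 0.09621, so [CO3²⁻] = 0.09621 × 3.863 = 0.372 mmol/kg

[CO3²⁻] = 0.372 mmol/kg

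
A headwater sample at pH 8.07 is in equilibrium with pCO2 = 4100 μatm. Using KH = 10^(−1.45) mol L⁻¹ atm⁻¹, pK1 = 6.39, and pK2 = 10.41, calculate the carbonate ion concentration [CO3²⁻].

[CO3²⁻] = 0.0318 mmol/L

[CO2*] = KH · pCO2 = 10^(−1.45) × 4100×10^-6 = 1.455×10^-4 mol/L
α₀ = 1/(1 + K1/[H⁺] + K1K2/[H⁺]²) = 1/(1 + 10^+1.68 + 10^-0.66) = 0.02037
DIC = [CO2*]/α₀ = 1.455×10^-4 / 0.02037 = 7.140 mmol/L
[CO3²⁻] = α₂·DIC; α₂ = 0.004457, so [CO3²⁻] = 0.004457 × 7.140 = 0.0318 mmol/L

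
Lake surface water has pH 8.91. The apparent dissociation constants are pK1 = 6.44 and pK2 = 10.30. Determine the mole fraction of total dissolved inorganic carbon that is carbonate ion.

α₂ = 0.0390

α₂ = 1 / (1 + [H⁺]/K2 + [H⁺]²/(K1K2)) = 1 / (1 + 10^+1.39 + 10^-1.08)
   = 1 / (1 + 24.547 + 0.083176) = 1/25.630 = 0.03902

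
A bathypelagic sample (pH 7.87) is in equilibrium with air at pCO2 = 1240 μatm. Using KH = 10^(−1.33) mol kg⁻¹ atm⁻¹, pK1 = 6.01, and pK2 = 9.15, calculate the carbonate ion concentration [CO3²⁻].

[CO2*] = KH · pCO2 = 10^(−1.33) × 1240×10^-6 = 5.800×10^-5 mol/kg
α₀ = 1/(1 + K1/[H⁺] + K1K2/[H⁺]²) = 1/(1 + 10^+1.86 + 10^+0.58) = 0.01295
DIC = [CO2*]/α₀ = 5.800×10^-5 / 0.01295 = 4.480 mmol/kg
[CO3²⁻] = α₂·DIC; α₂ = 0.04922, so [CO3²⁻] = 0.04922 × 4.480 = 0.221 mmol/kg

[CO3²⁻] = 0.221 mmol/kg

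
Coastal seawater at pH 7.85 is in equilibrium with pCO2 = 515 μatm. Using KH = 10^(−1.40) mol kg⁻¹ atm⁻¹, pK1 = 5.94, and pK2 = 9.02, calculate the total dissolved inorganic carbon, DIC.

DIC = 1.80 mmol/kg

[CO2*] = KH · pCO2 = 10^(−1.40) × 515×10^-6 = 2.050×10^-5 mol/kg
α₀ = 1/(1 + K1/[H⁺] + K1K2/[H⁺]²) = 1/(1 + 10^+1.91 + 10^+0.74) = 0.01139
DIC = [CO2*]/α₀ = 2.050×10^-5 / 0.01139 = 1.80 mmol/kg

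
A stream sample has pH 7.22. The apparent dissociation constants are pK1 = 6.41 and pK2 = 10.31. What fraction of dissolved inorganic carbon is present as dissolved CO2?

α₀ = 0.134

α₀ = 1 / (1 + K1/[H⁺] + K1K2/[H⁺]²) = 1 / (1 + 10^+0.81 + 10^-2.28)
   = 1 / (1 + 6.4565 + 0.0052481) = 1/7.4618 = 0.1340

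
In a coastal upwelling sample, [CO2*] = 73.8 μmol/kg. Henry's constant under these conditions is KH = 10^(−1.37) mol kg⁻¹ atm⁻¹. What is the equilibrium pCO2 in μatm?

KH = 10^(−1.37) = 4.266×10^-2 mol kg⁻¹ atm⁻¹
pCO2 = [CO2*]/KH = 73.8×10^-6 / 4.266×10^-2 = 1.73×10^-3 atm = 1730 μatm

pCO2 = 1730 μatm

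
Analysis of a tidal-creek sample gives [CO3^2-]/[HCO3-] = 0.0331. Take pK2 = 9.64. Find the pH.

pH = 8.16

From K2 = [H⁺][CO3^2-]/[HCO3-]:  pH = pK2 + log₁₀([CO3^2-]/[HCO3-])
log₁₀(0.0331) = -1.480
pH = 9.64 + (-1.480) = 8.16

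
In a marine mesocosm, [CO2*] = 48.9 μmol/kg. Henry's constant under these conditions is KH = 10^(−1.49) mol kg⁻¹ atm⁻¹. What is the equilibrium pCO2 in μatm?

pCO2 = 1510 μatm

KH = 10^(−1.49) = 3.236×10^-2 mol kg⁻¹ atm⁻¹
pCO2 = [CO2*]/KH = 48.9×10^-6 / 3.236×10^-2 = 1.51×10^-3 atm = 1510 μatm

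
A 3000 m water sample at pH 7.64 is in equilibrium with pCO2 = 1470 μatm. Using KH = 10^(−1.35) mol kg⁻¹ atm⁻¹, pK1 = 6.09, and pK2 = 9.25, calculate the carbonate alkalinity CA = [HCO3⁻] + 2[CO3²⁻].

[CO2*] = KH · pCO2 = 10^(−1.35) × 1470×10^-6 = 6.566×10^-5 mol/kg
α₀ = 1/(1 + K1/[H⁺] + K1K2/[H⁺]²) = 1/(1 + 10^+1.55 + 10^-0.06) = 0.02677
DIC = [CO2*]/α₀ = 6.566×10^-5 / 0.02677 = 2.453 mmol/kg
CA = (α₁ + 2α₂)·DIC = (0.9499 + 2×0.02332) × 2.453 = 2.44 mmol/kg

CA = 2.44 mmol/kg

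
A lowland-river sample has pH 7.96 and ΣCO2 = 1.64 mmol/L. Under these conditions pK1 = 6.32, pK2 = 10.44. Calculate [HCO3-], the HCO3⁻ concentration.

[HCO3⁻] = 1.60 mmol/L

α₁ = 1 / (1 + [H⁺]/K1 + K2/[H⁺]) = 1 / (1 + 10^-1.64 + 10^-2.48)
   = 1 / (1 + 0.022909 + 0.0033113) = 1/1.0262 = 0.9744
[HCO3⁻] = α₁ × DIC = 0.9744 × 1.64 = 1.60 mmol/L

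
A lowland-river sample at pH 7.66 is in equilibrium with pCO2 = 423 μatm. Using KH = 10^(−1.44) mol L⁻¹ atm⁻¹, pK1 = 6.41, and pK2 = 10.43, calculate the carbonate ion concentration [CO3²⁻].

[CO3²⁻] = 0.464 μmol/L

[CO2*] = KH · pCO2 = 10^(−1.44) × 423×10^-6 = 1.536×10^-5 mol/L
α₀ = 1/(1 + K1/[H⁺] + K1K2/[H⁺]²) = 1/(1 + 10^+1.25 + 10^-1.52) = 0.05315
DIC = [CO2*]/α₀ = 1.536×10^-5 / 0.05315 = 0.2889 mmol/L
[CO3²⁻] = α₂·DIC; α₂ = 0.001605, so [CO3²⁻] = 0.001605 × 0.2889 = 0.000464 mmol/L = 0.464 μmol/L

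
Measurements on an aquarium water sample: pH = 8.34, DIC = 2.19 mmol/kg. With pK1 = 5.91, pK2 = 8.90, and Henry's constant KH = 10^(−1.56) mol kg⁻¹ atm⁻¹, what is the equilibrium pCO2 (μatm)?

α₀ = 1 / (1 + K1/[H⁺] + K1K2/[H⁺]²) = 1 / (1 + 10^+2.43 + 10^+1.87)
   = 1 / (1 + 269.15 + 74.131) = 1/344.28 = 0.002905
[CO2*] = α₀ × DIC = 0.002905 × 2.19 = 0.006361 mmol/kg = 6.361 μmol/kg
pCO2 = [CO2*]/KH = 6.361×10^-6 / 2.754×10^-2 = 231 μatm

pCO2 = 231 μatm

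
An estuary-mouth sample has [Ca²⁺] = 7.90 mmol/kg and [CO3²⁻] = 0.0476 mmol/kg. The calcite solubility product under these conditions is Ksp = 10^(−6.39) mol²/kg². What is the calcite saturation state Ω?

Ω = 0.923

Ksp = 10^(−6.39) = 4.074×10^-7
Ω = [Ca²⁺][CO3²⁻]/Ksp = (7.90×10^-3)(0.0476×10^-3) / 4.074×10^-7 = 0.923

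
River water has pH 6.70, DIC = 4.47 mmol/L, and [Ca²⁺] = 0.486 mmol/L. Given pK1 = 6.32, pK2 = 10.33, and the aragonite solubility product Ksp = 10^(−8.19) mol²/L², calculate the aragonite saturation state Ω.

Ω = 0.0557

α₂ = 1 / (1 + [H⁺]/K2 + [H⁺]²/(K1K2)) = 1 / (1 + 10^+3.63 + 10^+3.25)
   = 1 / (1 + 4265.8 + 1778.3) = 1/6045.1 = 0.0001654
[CO3²⁻] = α₂ × DIC = 0.0001654 × 4.47 = 0.0007394 mmol/L = 0.7394 μmol/L
Ksp = 10^(−8.19) = 6.457×10^-9
Ω = [Ca²⁺][CO3²⁻]/Ksp = (0.486×10^-3)(7.394×10^-7) / 6.457×10^-9 = 0.0557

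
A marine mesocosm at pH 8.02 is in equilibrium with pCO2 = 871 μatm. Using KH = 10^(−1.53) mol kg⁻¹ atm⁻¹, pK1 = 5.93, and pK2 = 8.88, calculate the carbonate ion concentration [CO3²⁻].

[CO3²⁻] = 0.437 mmol/kg

[CO2*] = KH · pCO2 = 10^(−1.53) × 871×10^-6 = 2.571×10^-5 mol/kg
α₀ = 1/(1 + K1/[H⁺] + K1K2/[H⁺]²) = 1/(1 + 10^+2.09 + 10^+1.23) = 0.007092
DIC = [CO2*]/α₀ = 2.571×10^-5 / 0.007092 = 3.625 mmol/kg
[CO3²⁻] = α₂·DIC; α₂ = 0.1204, so [CO3²⁻] = 0.1204 × 3.625 = 0.437 mmol/kg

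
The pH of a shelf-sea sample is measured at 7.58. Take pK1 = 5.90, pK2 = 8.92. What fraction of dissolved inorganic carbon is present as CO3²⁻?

α₂ = 1 / (1 + [H⁺]/K2 + [H⁺]²/(K1K2)) = 1 / (1 + 10^+1.34 + 10^-0.34)
   = 1 / (1 + 21.878 + 0.45709) = 1/23.335 = 0.04285

α₂ = 0.0429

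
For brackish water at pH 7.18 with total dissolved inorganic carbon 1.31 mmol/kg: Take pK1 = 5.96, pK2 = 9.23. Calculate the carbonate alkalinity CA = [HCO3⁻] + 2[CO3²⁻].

CA = 1.25 mmol/kg

CA = [HCO3⁻] + 2[CO3²⁻] = (α₁ + 2α₂)·DIC
At pH 7.18: [H⁺]/K1 = 10^-1.22 = 0.060256, K2/[H⁺] = 10^-2.05 = 0.0089125
α₁ = 1/(1 + 0.060256 + 0.0089125) = 1/1.0692 = 0.9353; α₂ = α₁·K2/[H⁺] = 0.008336
α₁ + 2α₂ = 0.9520
CA = 0.9520 × 1.31 = 1.25 mmol/kg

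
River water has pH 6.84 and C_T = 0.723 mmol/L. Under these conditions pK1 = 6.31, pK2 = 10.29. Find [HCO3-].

[HCO3⁻] = 0.558 mmol/L

α₁ = 1 / (1 + [H⁺]/K1 + K2/[H⁺]) = 1 / (1 + 10^-0.53 + 10^-3.45)
   = 1 / (1 + 0.29512 + 0.00035481) = 1/1.2955 = 0.7719
[HCO3⁻] = α₁ × DIC = 0.7719 × 0.723 = 0.558 mmol/L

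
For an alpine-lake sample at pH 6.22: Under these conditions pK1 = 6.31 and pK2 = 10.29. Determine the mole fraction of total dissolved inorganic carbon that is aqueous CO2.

α₀ = 1 / (1 + K1/[H⁺] + K1K2/[H⁺]²) = 1 / (1 + 10^-0.09 + 10^-4.16)
   = 1 / (1 + 0.81283 + 6.9183×10^-5) = 1/1.8129 = 0.5516

α₀ = 0.552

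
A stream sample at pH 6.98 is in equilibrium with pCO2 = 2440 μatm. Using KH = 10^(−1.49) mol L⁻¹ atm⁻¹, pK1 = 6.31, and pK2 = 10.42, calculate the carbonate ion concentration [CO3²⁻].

[CO2*] = KH · pCO2 = 10^(−1.49) × 2440×10^-6 = 7.896×10^-5 mol/L
α₀ = 1/(1 + K1/[H⁺] + K1K2/[H⁺]²) = 1/(1 + 10^+0.67 + 10^-2.77) = 0.1761
DIC = [CO2*]/α₀ = 7.896×10^-5 / 0.1761 = 0.4484 mmol/L
[CO3²⁻] = α₂·DIC; α₂ = 0.0002990, so [CO3²⁻] = 0.0002990 × 0.4484 = 0.000134 mmol/L = 0.134 μmol/L

[CO3²⁻] = 0.134 μmol/L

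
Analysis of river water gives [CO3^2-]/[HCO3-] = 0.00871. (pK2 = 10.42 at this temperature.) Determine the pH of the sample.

pH = 8.36

From K2 = [H⁺][CO3^2-]/[HCO3-]:  pH = pK2 + log₁₀([CO3^2-]/[HCO3-])
log₁₀(0.00871) = -2.060
pH = 10.42 + (-2.060) = 8.36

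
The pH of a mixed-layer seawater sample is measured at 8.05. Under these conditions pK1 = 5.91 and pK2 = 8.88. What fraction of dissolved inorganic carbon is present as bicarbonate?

α₁ = 1 / (1 + [H⁺]/K1 + K2/[H⁺]) = 1 / (1 + 10^-2.14 + 10^-0.83)
   = 1 / (1 + 0.0072444 + 0.14791) = 1/1.1552 = 0.8657

α₁ = 0.866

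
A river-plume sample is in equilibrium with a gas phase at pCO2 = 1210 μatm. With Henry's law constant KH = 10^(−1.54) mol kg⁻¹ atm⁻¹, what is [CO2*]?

[CO2*] = 34.9 μmol/kg

KH = 10^(−1.54) = 2.884×10^-2 mol kg⁻¹ atm⁻¹
[CO2*] = KH · pCO2 = 2.884×10^-2 × 1210×10^-6 atm = 3.49×10^-5 mol/kg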